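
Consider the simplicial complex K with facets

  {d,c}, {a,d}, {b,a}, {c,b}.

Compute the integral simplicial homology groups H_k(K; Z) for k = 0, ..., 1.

Fix the vertex order a < b < c < d and write every simplex with vertices in increasing order. Then dim K = 1 and the simplices of K are:

  0-simplices (4): a, b, c, d
  1-simplices (4): ab, ad, bc, cd

giving chain groups C_0 ≅ Z^4, C_1 ≅ Z^4.

The boundary map ∂_1: C_1 → C_0 is given by ∂[p,q] = [q] − [p]. For instance
  ∂cd = d − c.
As a 4×4 matrix over Z this has rank 3, with invariant factors (1,1,1).

Computing H_k = (kernel of ∂_k) / (image of ∂_{k+1}):

  H_0: rank C_0 − rank ∂_1 = 4 − 3 = 1, and the invariant factors of ∂_1 are all 1, so H_0 = Z.
  H_1: rank ker ∂_1 − rank ∂_2 = (4 − 3) − 0 = 1, and there is no ∂_2, so H_1 = Z.

As a check, the Euler characteristic is 4 − 4 = 0, which agrees with 1 − 1 = 0.
(K is a triangulation of the circle S^1.)

H_0 ≅ Z,  H_1 ≅ Z.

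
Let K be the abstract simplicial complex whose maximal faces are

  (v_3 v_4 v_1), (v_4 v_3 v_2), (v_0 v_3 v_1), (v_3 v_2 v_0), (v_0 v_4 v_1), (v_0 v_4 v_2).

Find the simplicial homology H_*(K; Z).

Fix the vertex order v_0 < v_1 < v_2 < v_3 < v_4 and write every simplex with vertices in increasing order. Then dim K = 2 and the simplices of K are:

  0-simplices (5): [v_0], [v_1], [v_2], [v_3], [v_4]
  1-simplices (9): [v_0,v_1], [v_0,v_2], [v_0,v_3], [v_0,v_4], [v_1,v_3], [v_1,v_4], [v_2,v_3], [v_2,v_4], [v_3,v_4]
  2-simplices (6): [v_0,v_1,v_3], [v_0,v_1,v_4], [v_0,v_2,v_3], [v_0,v_2,v_4], [v_1,v_3,v_4], [v_2,v_3,v_4]

so the chain groups are C_0 ≅ Z^5, C_1 ≅ Z^9, C_2 ≅ Z^6.

The boundary map ∂_1: C_1 → C_0 sends each edge [p,q] (with p < q) to q − p. For instance
  ∂[v_1,v_3] = [v_3] − [v_1].
This gives a 5×9 integer matrix of rank 4; reducing to Smith normal form yields diagonal entries (1,1,1,1).

The boundary map ∂_2: C_2 → C_1 sends each 2-simplex [p,q,r] to [q,r] − [p,r] + [p,q]. For instance
  ∂[v_0,v_1,v_4] = [v_1,v_4] − [v_0,v_4] + [v_0,v_1],
  ∂[v_1,v_3,v_4] = [v_3,v_4] − [v_1,v_4] + [v_1,v_3].
As a 9×6 matrix over Z this has rank 5, with invariant factors (1,1,1,1,1).

Computing H_k = (kernel of ∂_k) / (image of ∂_{k+1}):

  H_0: rank C_0 − rank ∂_1 = 5 − 4 = 1, and the invariant factors of ∂_1 are all 1, so H_0 ≅ Z.
  H_1: rank ker ∂_1 − rank ∂_2 = (9 − 4) − 5 = 0, and the invariant factors of ∂_2 are all 1, so H_1 ≅ 0.
  H_2: rank ker ∂_2 − rank ∂_3 = (6 − 5) − 0 = 1, and there is no ∂_3, so H_2 ≅ Z.

As a check, the Euler characteristic is 5 − 9 + 6 = 2, which agrees with 1 − 0 + 1 = 2.

H_0 = Z,  H_1 = 0,  H_2 = Z.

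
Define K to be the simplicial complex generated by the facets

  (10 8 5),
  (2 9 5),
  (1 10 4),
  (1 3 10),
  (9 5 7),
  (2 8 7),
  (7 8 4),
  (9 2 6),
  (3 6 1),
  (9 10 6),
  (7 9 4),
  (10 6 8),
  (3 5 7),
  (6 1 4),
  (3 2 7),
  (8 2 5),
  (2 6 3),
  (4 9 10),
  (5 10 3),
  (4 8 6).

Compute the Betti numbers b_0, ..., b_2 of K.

b_0 = 1, b_1 = 1, b_2 = 0.

Take the total order 1 < 2 < 3 < 4 < 5 < 6 < 7 < 8 < 9 < 10 on the vertex set. Then K (dimension 2) consists of the simplices:

  0-simplices (10): [1], [2], [3], [4], [5], [6], [7], [8], [9], [10]
  1-simplices (30): (30 of them)
  2-simplices (20): (20 of them)

Hence C_0 ≅ Z^10, C_1 ≅ Z^30, C_2 ≅ Z^20.

Boundary ∂_1: C_1 → C_0 is given by ∂[p,q] = [q] − [p].
The resulting 10×30 matrix has rank 9, and its Smith normal form has invariant factors (1,1,1,1,1,1,1,1,1).

Boundary ∂_2: C_2 → C_1 maps a triangle to the signed sum of its edges. For instance
  ∂[3,5,10] = [5,10] − [3,10] + [3,5],
  ∂[6,9,10] = [9,10] − [6,10] + [6,9].
The resulting 30×20 matrix has rank 20, and its Smith normal form has invariant factors (1,1,1,1,1,1,1,1,1,1,1,1,1,1,1,1,1,1,1,2).

From H_k ≅ ker(∂_k) / im(∂_{k+1}) we obtain:

  H_0: rank C_0 − rank ∂_1 = 10 − 9 = 1, and the invariant factors of ∂_1 are all 1, so H_0 = Z.
  H_1: rank ker ∂_1 − rank ∂_2 = (30 − 9) − 20 = 1, and ∂_2 has invariant factor 2 > 1, so H_1 = Z ⊕ Z/2.
  H_2: rank ker ∂_2 − rank ∂_3 = (20 − 20) − 0 = 0, and there is no ∂_3, so H_2 = 0.

As a check, the Euler characteristic is 10 − 30 + 20 = 0, which agrees with 1 − 1 + 0 = 0.
(K is a triangulation of the Klein bottle.)

Hence the Betti numbers are b_0 = 1, b_1 = 1, b_2 = 0.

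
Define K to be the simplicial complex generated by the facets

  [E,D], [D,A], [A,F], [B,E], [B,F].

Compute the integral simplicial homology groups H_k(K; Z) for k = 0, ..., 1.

H_0 ≅ Z,  H_1 ≅ Z.

K has 5 vertices, 5 edges.
rank ∂_0 = 0, rank ∂_1 = 4 ⇒ b_0 = 5 − 0 − 4 = 1; all invariant factors of ∂_1 are 1 so no torsion. So H_0 = Z.
rank ∂_1 = 4, rank ∂_2 = 0 ⇒ b_1 = 5 − 4 − 0 = 1. So H_1 = Z.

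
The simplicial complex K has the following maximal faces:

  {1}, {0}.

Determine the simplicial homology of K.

Fix the vertex order 0 < 1 and write every simplex with vertices in increasing order. Then dim K = 0 and the simplices of K are:

  0-simplices (2): [0], [1]

giving chain groups C_0 ≅ Z^2.

Computing H_k = (kernel of ∂_k) / (image of ∂_{k+1}):

  H_0: rank C_0 − rank ∂_1 = 2 − 0 = 2, and there is no ∂_1, so H_0 ≅ Z^2.

H_0 = Z^2.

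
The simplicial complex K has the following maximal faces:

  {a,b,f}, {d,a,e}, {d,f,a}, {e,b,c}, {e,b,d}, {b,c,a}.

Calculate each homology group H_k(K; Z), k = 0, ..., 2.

Order the vertices as a < b < c < d < e < f. Listing each simplex with vertices in this order, K has dimension 2 with simplices:

  0-simplices (6): a, b, c, d, e, f
  1-simplices (12): ab, ac, ad, ae, af, bc, bd, be, bf, ce, de, df
  2-simplices (6): abc, abf, ade, adf, bce, bde

so the chain groups are C_0 ≅ Z^6, C_1 ≅ Z^12, C_2 ≅ Z^6.

The boundary map ∂_1: C_1 → C_0 maps an edge to its endpoints' difference, ∂[p,q] = q − p.
The 6×12 boundary matrix has rank 5 and Smith normal form diag(1,1,1,1,1).

The boundary map ∂_2: C_2 → C_1 sends each 2-simplex [p,q,r] to [q,r] − [p,r] + [p,q]. For instance
  ∂abc = bc − ac + ab,
  ∂ade = de − ae + ad.
This gives a 12×6 integer matrix of rank 6; reducing to Smith normal form yields diagonal entries (1,1,1,1,1,1).

Now H_k = ker ∂_k / im ∂_{k+1}, so:

  H_0: rank C_0 − rank ∂_1 = 6 − 5 = 1, and the invariant factors of ∂_1 are all 1, so H_0 ≅ Z.
  H_1: rank ker ∂_1 − rank ∂_2 = (12 − 5) − 6 = 1, and the invariant factors of ∂_2 are all 1, so H_1 ≅ Z.
  H_2: rank ker ∂_2 − rank ∂_3 = (6 − 6) − 0 = 0, and there is no ∂_3, so H_2 ≅ 0.

(K is a triangulation of the cylinder S^1 x I.)

H_0 = Z,  H_1 = Z,  H_2 = 0.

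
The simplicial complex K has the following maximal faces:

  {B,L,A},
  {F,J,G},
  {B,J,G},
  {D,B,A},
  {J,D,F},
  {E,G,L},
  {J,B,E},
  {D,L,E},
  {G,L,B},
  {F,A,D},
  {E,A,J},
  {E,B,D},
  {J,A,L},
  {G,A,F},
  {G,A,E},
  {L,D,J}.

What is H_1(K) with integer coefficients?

Fix the vertex order A < B < D < E < F < G < J < L and write every simplex with vertices in increasing order. Then dim K = 2 and the simplices of K are:

  0-simplices (8): A, B, D, E, F, G, J, L
  1-simplices (24): AB, AD, AE, AF, AG, AJ, AL, BD, BE, BG, BJ, BL, DE, DF, DJ, DL, EG, EJ, EL, FG, FJ, GJ, GL, JL
  2-simplices (16): ABD, ABL, ADF, AEG, AEJ, AFG, AJL, BDE, BEJ, BGJ, BGL, DEL, DFJ, DJL, EGL, FGJ

giving chain groups C_0 ≅ Z^8, C_1 ≅ Z^24, C_2 ≅ Z^16.

The boundary map ∂_1: C_1 → C_0 is given by ∂[p,q] = [q] − [p].
The resulting 8×24 matrix has rank 7, and its Smith normal form has invariant factors (1,1,1,1,1,1,1).

∂_2: C_2 → C_1 sends each 2-simplex [p,q,r] to [q,r] − [p,r] + [p,q]. For instance
  ∂AFG = FG − AG + AF,
  ∂FGJ = GJ − FJ + FG.
This gives a 24×16 integer matrix of rank 15; reducing to Smith normal form yields diagonal entries (1,1,1,1,1,1,1,1,1,1,1,1,1,1,1).

Now H_k = ker ∂_k / im ∂_{k+1}, so:

  H_1: rank ker ∂_1 − rank ∂_2 = (24 − 7) − 15 = 2, and the invariant factors of ∂_2 are all 1, so H_1 = Z^2.

(K is a triangulation of the torus T^2.)

H_1 ≅ Z^2.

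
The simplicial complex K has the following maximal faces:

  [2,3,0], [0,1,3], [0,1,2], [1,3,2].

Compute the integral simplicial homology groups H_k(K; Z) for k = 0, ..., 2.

H_0 ≅ Z,  H_1 = 0,  H_2 ≅ Z.

We work with the vertex ordering 0 < 1 < 2 < 3. The simplices of K, each written with vertices in increasing order, are:

  0-simplices (4): [0], [1], [2], [3]
  1-simplices (6): [0,1], [0,2], [0,3], [1,2], [1,3], [2,3]
  2-simplices (4): [0,1,2], [0,1,3], [0,2,3], [1,2,3]

so the chain groups are C_0 ≅ Z^4, C_1 ≅ Z^6, C_2 ≅ Z^4.

∂_1: C_1 → C_0 maps an edge to its endpoints' difference, ∂[p,q] = q − p.
The resulting 4×6 matrix has rank 3, and its Smith normal form has invariant factors (1,1,1).

The boundary map ∂_2: C_2 → C_1 maps a triangle to the signed sum of its edges. For instance
  ∂[0,1,3] = [1,3] − [0,3] + [0,1],
  ∂[0,2,3] = [2,3] − [0,3] + [0,2].
This gives a 6×4 integer matrix of rank 3; reducing to Smith normal form yields diagonal entries (1,1,1).

From H_k ≅ ker(∂_k) / im(∂_{k+1}) we obtain:

  H_0: rank C_0 − rank ∂_1 = 4 − 3 = 1, and the invariant factors of ∂_1 are all 1, so H_0 ≅ Z.
  H_1: rank ker ∂_1 − rank ∂_2 = (6 − 3) − 3 = 0, and the invariant factors of ∂_2 are all 1, so H_1 ≅ 0.
  H_2: rank ker ∂_2 − rank ∂_3 = (4 − 3) − 0 = 1, and there is no ∂_3, so H_2 ≅ Z.

(K is a triangulation of the 2-sphere S^2.)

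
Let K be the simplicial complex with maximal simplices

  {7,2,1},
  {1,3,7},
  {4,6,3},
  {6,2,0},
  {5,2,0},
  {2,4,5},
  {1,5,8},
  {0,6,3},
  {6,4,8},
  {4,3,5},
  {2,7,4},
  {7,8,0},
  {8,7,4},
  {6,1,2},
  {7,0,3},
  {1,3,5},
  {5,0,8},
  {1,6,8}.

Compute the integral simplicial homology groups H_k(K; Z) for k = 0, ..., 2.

Fix the vertex order 0 < 1 < 2 < 3 < 4 < 5 < 6 < 7 < 8 and write every simplex with vertices in increasing order. Then dim K = 2 and the simplices of K are:

  0-simplices (9): [0], [1], [2], [3], [4], [5], [6], [7], [8]
  1-simplices (27): (27 of them)
  2-simplices (18): [0,2,5], [0,2,6], [0,3,6], [0,3,7], [0,5,8], [0,7,8], [1,2,6], [1,2,7], [1,3,5], [1,3,7], [1,5,8], [1,6,8], [2,4,5], [2,4,7], [3,4,5], [3,4,6], [4,6,8], [4,7,8]

giving chain groups C_0 ≅ Z^9, C_1 ≅ Z^27, C_2 ≅ Z^18.

Boundary ∂_1: C_1 → C_0 is given by ∂[p,q] = [q] − [p]. For instance
  ∂[7,8] = [8] − [7].
As a 9×27 matrix over Z this has rank 8, with invariant factors (1,1,1,1,1,1,1,1).

Boundary ∂_2: C_2 → C_1 sends each 2-simplex [p,q,r] to [q,r] − [p,r] + [p,q]. For instance
  ∂[1,5,8] = [5,8] − [1,8] + [1,5],
  ∂[2,4,7] = [4,7] − [2,7] + [2,4].
This gives a 27×18 integer matrix of rank 17; reducing to Smith normal form yields diagonal entries (1,1,1,1,1,1,1,1,1,1,1,1,1,1,1,1,1).

Now H_k = ker ∂_k / im ∂_{k+1}, so:

  H_0: rank C_0 − rank ∂_1 = 9 − 8 = 1, and the invariant factors of ∂_1 are all 1, so H_0 ≅ Z.
  H_1: rank ker ∂_1 − rank ∂_2 = (27 − 8) − 17 = 2, and the invariant factors of ∂_2 are all 1, so H_1 ≅ Z^2.
  H_2: rank ker ∂_2 − rank ∂_3 = (18 − 17) − 0 = 1, and there is no ∂_3, so H_2 ≅ Z.

As a check, the Euler characteristic is 9 − 27 + 18 = 0, which agrees with 1 − 2 + 1 = 0.

H_0 = Z,  H_1 = Z^2,  H_2 = Z.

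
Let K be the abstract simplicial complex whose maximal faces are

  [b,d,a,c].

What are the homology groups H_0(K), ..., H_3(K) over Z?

Take the total order a < b < c < d on the vertex set. Then K (dimension 3) consists of the simplices:

  0-simplices (4): a, b, c, d
  1-simplices (6): ab, ac, ad, bc, bd, cd
  2-simplices (4): abc, abd, acd, bcd
  3-simplices (1): abcd

giving chain groups C_0 ≅ Z^4, C_1 ≅ Z^6, C_2 ≅ Z^4, C_3 ≅ Z^1.

The boundary map ∂_1: C_1 → C_0 sends each edge [p,q] (with p < q) to q − p. For instance
  ∂bd = d − b.
This gives a 4×6 integer matrix of rank 3; reducing to Smith normal form yields diagonal entries (1,1,1).

Boundary ∂_2: C_2 → C_1 sends each 2-simplex [p,q,r] to [q,r] − [p,r] + [p,q]. For instance
  ∂abc = bc − ac + ab,
  ∂bcd = cd − bd + bc.
The resulting 6×4 matrix has rank 3, and its Smith normal form has invariant factors (1,1,1).

The boundary map ∂_3: C_3 → C_2 sends each 3-simplex σ to the alternating sum Σ_i (−1)^i (σ with its i-th vertex removed). For instance
  ∂abcd = bcd − acd + abd − abc.
The resulting 4×1 matrix has rank 1, and its Smith normal form has invariant factors (1).

From H_k ≅ ker(∂_k) / im(∂_{k+1}) we obtain:

  H_0: rank C_0 − rank ∂_1 = 4 − 3 = 1, and the invariant factors of ∂_1 are all 1, so H_0 ≅ Z.
  H_1: rank ker ∂_1 − rank ∂_2 = (6 − 3) − 3 = 0, and the invariant factors of ∂_2 are all 1, so H_1 ≅ 0.
  H_2: rank ker ∂_2 − rank ∂_3 = (4 − 3) − 1 = 0, and the invariant factors of ∂_3 are all 1, so H_2 ≅ 0.
  H_3: rank ker ∂_3 − rank ∂_4 = (1 − 1) − 0 = 0, and there is no ∂_4, so H_3 ≅ 0.

H_0 = Z,  H_1 = 0,  H_2 = 0,  H_3 = 0.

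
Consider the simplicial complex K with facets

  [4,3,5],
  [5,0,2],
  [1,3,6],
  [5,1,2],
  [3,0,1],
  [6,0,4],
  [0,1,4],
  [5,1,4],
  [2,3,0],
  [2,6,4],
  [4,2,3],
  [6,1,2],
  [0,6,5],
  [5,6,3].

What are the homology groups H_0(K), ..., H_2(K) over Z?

Fix the vertex order 0 < 1 < 2 < 3 < 4 < 5 < 6 and write every simplex with vertices in increasing order. Then dim K = 2 and the simplices of K are:

  0-simplices (7): [0], [1], [2], [3], [4], [5], [6]
  1-simplices (21): [0,1], [0,2], [0,3], [0,4], [0,5], [0,6], [1,2], [1,3], [1,4], [1,5], [1,6], [2,3], [2,4], [2,5], [2,6], [3,4], [3,5], [3,6], [4,5], [4,6], [5,6]
  2-simplices (14): [0,1,3], [0,1,4], [0,2,3], [0,2,5], [0,4,6], [0,5,6], [1,2,5], [1,2,6], [1,3,6], [1,4,5], [2,3,4], [2,4,6], [3,4,5], [3,5,6]

giving chain groups C_0 ≅ Z^7, C_1 ≅ Z^21, C_2 ≅ Z^14.

Boundary ∂_1: C_1 → C_0 is given by ∂[p,q] = [q] − [p]. For instance
  ∂[4,6] = [6] − [4].
The 7×21 boundary matrix has rank 6 and Smith normal form diag(1,1,1,1,1,1).

Boundary ∂_2: C_2 → C_1 maps a triangle to the signed sum of its edges. For instance
  ∂[0,2,5] = [2,5] − [0,5] + [0,2],
  ∂[1,2,6] = [2,6] − [1,6] + [1,2].
This gives a 21×14 integer matrix of rank 13; reducing to Smith normal form yields diagonal entries (1,1,1,1,1,1,1,1,1,1,1,1,1).

Reading off H_k = ker ∂_k / im ∂_{k+1}:

  H_0: rank C_0 − rank ∂_1 = 7 − 6 = 1, and the invariant factors of ∂_1 are all 1, so H_0 = Z.
  H_1: rank ker ∂_1 − rank ∂_2 = (21 − 6) − 13 = 2, and the invariant factors of ∂_2 are all 1, so H_1 = Z^2.
  H_2: rank ker ∂_2 − rank ∂_3 = (14 − 13) − 0 = 1, and there is no ∂_3, so H_2 = Z.

As a check, the Euler characteristic is 7 − 21 + 14 = 0, which agrees with 1 − 2 + 1 = 0.
(K is a triangulation of the torus T^2.)

H_0 = Z,  H_1 = Z^2,  H_2 = Z.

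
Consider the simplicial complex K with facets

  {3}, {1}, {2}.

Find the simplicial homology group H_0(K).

We work with the vertex ordering 1 < 2 < 3. The simplices of K, each written with vertices in increasing order, are:

  0-simplices (3): [1], [2], [3]

Hence C_0 ≅ Z^3.

From H_k ≅ ker(∂_k) / im(∂_{k+1}) we obtain:

  H_0: rank C_0 − rank ∂_1 = 3 − 0 = 3, and there is no ∂_1, so H_0 = Z^3.

H_0 ≅ Z^3.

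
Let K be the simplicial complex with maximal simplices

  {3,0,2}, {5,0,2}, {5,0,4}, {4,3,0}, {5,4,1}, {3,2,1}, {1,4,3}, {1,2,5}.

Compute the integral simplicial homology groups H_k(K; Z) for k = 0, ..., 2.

Take the total order 0 < 1 < 2 < 3 < 4 < 5 on the vertex set. Then K (dimension 2) consists of the simplices:

  0-simplices (6): [0], [1], [2], [3], [4], [5]
  1-simplices (12): [0,2], [0,3], [0,4], [0,5], [1,2], [1,3], [1,4], [1,5], [2,3], [2,5], [3,4], [4,5]
  2-simplices (8): [0,2,3], [0,2,5], [0,3,4], [0,4,5], [1,2,3], [1,2,5], [1,3,4], [1,4,5]

so the chain groups are C_0 ≅ Z^6, C_1 ≅ Z^12, C_2 ≅ Z^8.

Boundary ∂_1: C_1 → C_0 is given by ∂[p,q] = [q] − [p]. For instance
  ∂[1,4] = [4] − [1].
This gives a 6×12 integer matrix of rank 5; reducing to Smith normal form yields diagonal entries (1,1,1,1,1).

Boundary ∂_2: C_2 → C_1 sends each 2-simplex [p,q,r] to [q,r] − [p,r] + [p,q]. For instance
  ∂[1,4,5] = [4,5] − [1,5] + [1,4],
  ∂[0,4,5] = [4,5] − [0,5] + [0,4].
The resulting 12×8 matrix has rank 7, and its Smith normal form has invariant factors (1,1,1,1,1,1,1).

Now H_k = ker ∂_k / im ∂_{k+1}, so:

  H_0: rank C_0 − rank ∂_1 = 6 − 5 = 1, and the invariant factors of ∂_1 are all 1, so H_0 ≅ Z.
  H_1: rank ker ∂_1 − rank ∂_2 = (12 − 5) − 7 = 0, and the invariant factors of ∂_2 are all 1, so H_1 ≅ 0.
  H_2: rank ker ∂_2 − rank ∂_3 = (8 − 7) − 0 = 1, and there is no ∂_3, so H_2 ≅ Z.

H_0 ≅ Z,  H_1 = 0,  H_2 ≅ Z.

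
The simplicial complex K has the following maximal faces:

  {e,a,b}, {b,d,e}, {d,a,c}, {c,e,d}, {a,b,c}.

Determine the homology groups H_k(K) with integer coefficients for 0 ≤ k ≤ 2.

H_0 ≅ Z,  H_1 ≅ Z,  H_2 = 0.

Order the vertices as a < b < c < d < e. Listing each simplex with vertices in this order, K has dimension 2 with simplices:

  0-simplices (5): a, b, c, d, e
  1-simplices (10): ab, ac, ad, ae, bc, bd, be, cd, ce, de
  2-simplices (5): abc, abe, acd, bde, cde

giving chain groups C_0 ≅ Z^5, C_1 ≅ Z^10, C_2 ≅ Z^5.

Boundary ∂_1: C_1 → C_0 maps an edge to its endpoints' difference, ∂[p,q] = q − p.
This gives a 5×10 integer matrix of rank 4; reducing to Smith normal form yields diagonal entries (1,1,1,1).

The boundary map ∂_2: C_2 → C_1 sends each 2-simplex [p,q,r] to [q,r] − [p,r] + [p,q]. For instance
  ∂bde = de − be + bd,
  ∂abc = bc − ac + ab.
This gives a 10×5 integer matrix of rank 5; reducing to Smith normal form yields diagonal entries (1,1,1,1,1).

Now H_k = ker ∂_k / im ∂_{k+1}, so:

  H_0: rank C_0 − rank ∂_1 = 5 − 4 = 1, and the invariant factors of ∂_1 are all 1, so H_0 ≅ Z.
  H_1: rank ker ∂_1 − rank ∂_2 = (10 − 4) − 5 = 1, and the invariant factors of ∂_2 are all 1, so H_1 ≅ Z.
  H_2: rank ker ∂_2 − rank ∂_3 = (5 − 5) − 0 = 0, and there is no ∂_3, so H_2 ≅ 0.

As a check, the Euler characteristic is 5 − 10 + 5 = 0, which agrees with 1 − 1 + 0 = 0.
(K is a triangulation of the Möbius band.)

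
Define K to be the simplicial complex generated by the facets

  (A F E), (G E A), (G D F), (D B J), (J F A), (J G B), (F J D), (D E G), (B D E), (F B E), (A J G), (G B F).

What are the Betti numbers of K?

Order the vertices as A < B < D < E < F < G < J. Listing each simplex with vertices in this order, K has dimension 2 with simplices:

  0-simplices (7): A, B, D, E, F, G, J
  1-simplices (18): AE, AF, AG, AJ, BD, BE, BF, BG, BJ, DE, DF, DG, DJ, EF, EG, FG, FJ, GJ
  2-simplices (12): AEF, AEG, AFJ, AGJ, BDE, BDJ, BEF, BFG, BGJ, DEG, DFG, DFJ

giving chain groups C_0 ≅ Z^7, C_1 ≅ Z^18, C_2 ≅ Z^12.

The boundary map ∂_1: C_1 → C_0 is given by ∂[p,q] = [q] − [p].
The 7×18 boundary matrix has rank 6 and Smith normal form diag(1,1,1,1,1,1).

Boundary ∂_2: C_2 → C_1 acts by ∂[p,q,r] = [q,r] − [p,r] + [p,q]. For instance
  ∂BGJ = GJ − BJ + BG,
  ∂DEG = EG − DG + DE.
The 18×12 boundary matrix has rank 12 and Smith normal form diag(1,1,1,1,1,1,1,1,1,1,1,2).

Computing H_k = (kernel of ∂_k) / (image of ∂_{k+1}):

  H_0: rank C_0 − rank ∂_1 = 7 − 6 = 1, and the invariant factors of ∂_1 are all 1, so H_0 ≅ Z.
  H_1: rank ker ∂_1 − rank ∂_2 = (18 − 6) − 12 = 0, and ∂_2 has invariant factor 2 > 1, so H_1 ≅ Z/2Z.
  H_2: rank ker ∂_2 − rank ∂_3 = (12 − 12) − 0 = 0, and there is no ∂_3, so H_2 ≅ 0.

Hence the Betti numbers are b_0 = 1, b_1 = 0, b_2 = 0.

b_0 = 1, b_1 = 0, b_2 = 0.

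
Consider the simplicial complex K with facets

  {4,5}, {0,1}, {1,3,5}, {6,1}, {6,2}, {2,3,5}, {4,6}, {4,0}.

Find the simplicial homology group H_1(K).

Fix the vertex order 0 < 1 < 2 < 3 < 4 < 5 < 6 and write every simplex with vertices in increasing order. Then dim K = 2 and the simplices of K are:

  0-simplices (7): [0], [1], [2], [3], [4], [5], [6]
  1-simplices (11): [0,1], [0,4], [1,3], [1,5], [1,6], [2,3], [2,5], [2,6], [3,5], [4,5], [4,6]
  2-simplices (2): [1,3,5], [2,3,5]

Hence C_0 ≅ Z^7, C_1 ≅ Z^11, C_2 ≅ Z^2.

Boundary ∂_1: C_1 → C_0 sends each edge [p,q] (with p < q) to q − p. For instance
  ∂[4,6] = [6] − [4].
As a 7×11 matrix over Z this has rank 6, with invariant factors (1,1,1,1,1,1).

The boundary map ∂_2: C_2 → C_1 maps a triangle to the signed sum of its edges. For instance
  ∂[2,3,5] = [3,5] − [2,5] + [2,3],
  ∂[1,3,5] = [3,5] − [1,5] + [1,3].
This gives a 11×2 integer matrix of rank 2; reducing to Smith normal form yields diagonal entries (1,1).

Now H_k = ker ∂_k / im ∂_{k+1}, so:

  H_1: rank ker ∂_1 − rank ∂_2 = (11 − 6) − 2 = 3, and the invariant factors of ∂_2 are all 1, so H_1 ≅ Z^3.

H_1 = Z^3.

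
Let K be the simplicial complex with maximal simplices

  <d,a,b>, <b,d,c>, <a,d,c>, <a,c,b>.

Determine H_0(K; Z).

H_0 = Z.

Order the vertices as a < b < c < d. Listing each simplex with vertices in this order, K has dimension 2 with simplices:

  0-simplices (4): a, b, c, d
  1-simplices (6): ab, ac, ad, bc, bd, cd
  2-simplices (4): abc, abd, acd, bcd

Hence C_0 ≅ Z^4, C_1 ≅ Z^6, C_2 ≅ Z^4.

The boundary map ∂_1: C_1 → C_0 is given by ∂[p,q] = [q] − [p].
The 4×6 boundary matrix has rank 3 and Smith normal form diag(1,1,1).

Boundary ∂_2: C_2 → C_1 acts by ∂[p,q,r] = [q,r] − [p,r] + [p,q]. For instance
  ∂bcd = cd − bd + bc,
  ∂abd = bd − ad + ab.
The 6×4 boundary matrix has rank 3 and Smith normal form diag(1,1,1).

From H_k ≅ ker(∂_k) / im(∂_{k+1}) we obtain:

  H_0: rank C_0 − rank ∂_1 = 4 − 3 = 1, and the invariant factors of ∂_1 are all 1, so H_0 ≅ Z.

(K is a triangulation of the 2-sphere S^2.)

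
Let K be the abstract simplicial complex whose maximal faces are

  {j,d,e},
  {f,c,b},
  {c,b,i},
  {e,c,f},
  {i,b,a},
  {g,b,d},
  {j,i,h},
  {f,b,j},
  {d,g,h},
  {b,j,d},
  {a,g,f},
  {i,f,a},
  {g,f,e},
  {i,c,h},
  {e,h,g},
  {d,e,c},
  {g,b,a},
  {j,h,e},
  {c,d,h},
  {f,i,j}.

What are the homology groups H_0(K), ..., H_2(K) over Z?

H_0 ≅ Z,  H_1 ≅ Z ⊕ Z/2Z,  H_2 = 0.

Fix the vertex order a < b < c < d < e < f < g < h < i < j and write every simplex with vertices in increasing order. Then dim K = 2 and the simplices of K are:

  0-simplices (10): a, b, c, d, e, f, g, h, i, j
  1-simplices (30): ab, af, ag, ai, bc, bd, bf, bg, bi, bj, cd, ce, cf, ch, ci, de, dg, dh, dj, ef, eg, eh, ej, fg, fi, fj, gh, hi, hj, ij
  2-simplices (20): abg, abi, afg, afi, bcf, bci, bdg, bdj, bfj, cde, cdh, cef, chi, dej, dgh, efg, egh, ehj, fij, hij

so the chain groups are C_0 ≅ Z^10, C_1 ≅ Z^30, C_2 ≅ Z^20.

∂_1: C_1 → C_0 is given by ∂[p,q] = [q] − [p]. For instance
  ∂ai = i − a.
This gives a 10×30 integer matrix of rank 9; reducing to Smith normal form yields diagonal entries (1,1,1,1,1,1,1,1,1).

The boundary map ∂_2: C_2 → C_1 maps a triangle to the signed sum of its edges. For instance
  ∂chi = hi − ci + ch,
  ∂cef = ef − cf + ce.
The 30×20 boundary matrix has rank 20 and Smith normal form diag(1,1,1,1,1,1,1,1,1,1,1,1,1,1,1,1,1,1,1,2).

Reading off H_k = ker ∂_k / im ∂_{k+1}:

  H_0: rank C_0 − rank ∂_1 = 10 − 9 = 1, and the invariant factors of ∂_1 are all 1, so H_0 ≅ Z.
  H_1: rank ker ∂_1 − rank ∂_2 = (30 − 9) − 20 = 1, and ∂_2 has invariant factor 2 > 1, so H_1 ≅ Z ⊕ Z/2Z.
  H_2: rank ker ∂_2 − rank ∂_3 = (20 − 20) − 0 = 0, and there is no ∂_3, so H_2 ≅ 0.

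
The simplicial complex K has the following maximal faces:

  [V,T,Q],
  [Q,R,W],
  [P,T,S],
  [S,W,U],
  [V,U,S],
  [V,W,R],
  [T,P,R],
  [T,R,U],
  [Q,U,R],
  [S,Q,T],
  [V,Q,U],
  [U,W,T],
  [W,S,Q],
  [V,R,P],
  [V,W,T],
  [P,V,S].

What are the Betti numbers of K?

b_0 = 1, b_1 = 2, b_2 = 1.

Fix the vertex order P < Q < R < S < T < U < V < W and write every simplex with vertices in increasing order. Then dim K = 2 and the simplices of K are:

  0-simplices (8): P, Q, R, S, T, U, V, W
  1-simplices (24): PR, PS, PT, PV, QR, QS, QT, QU, QV, QW, RT, RU, RV, RW, ST, SU, SV, SW, TU, TV, TW, UV, UW, VW
  2-simplices (16): PRT, PRV, PST, PSV, QRU, QRW, QST, QSW, QTV, QUV, RTU, RVW, SUV, SUW, TUW, TVW

giving chain groups C_0 ≅ Z^8, C_1 ≅ Z^24, C_2 ≅ Z^16.

Boundary ∂_1: C_1 → C_0 maps an edge to its endpoints' difference, ∂[p,q] = q − p. For instance
  ∂QU = U − Q.
The 8×24 boundary matrix has rank 7 and Smith normal form diag(1,1,1,1,1,1,1).

∂_2: C_2 → C_1 acts by ∂[p,q,r] = [q,r] − [p,r] + [p,q]. For instance
  ∂PST = ST − PT + PS,
  ∂QST = ST − QT + QS.
The resulting 24×16 matrix has rank 15, and its Smith normal form has invariant factors (1,1,1,1,1,1,1,1,1,1,1,1,1,1,1).

From H_k ≅ ker(∂_k) / im(∂_{k+1}) we obtain:

  H_0: rank C_0 − rank ∂_1 = 8 − 7 = 1, and the invariant factors of ∂_1 are all 1, so H_0 = Z.
  H_1: rank ker ∂_1 − rank ∂_2 = (24 − 7) − 15 = 2, and the invariant factors of ∂_2 are all 1, so H_1 = Z^2.
  H_2: rank ker ∂_2 − rank ∂_3 = (16 − 15) − 0 = 1, and there is no ∂_3, so H_2 = Z.

(K is a triangulation of the torus T^2.)

Hence the Betti numbers are b_0 = 1, b_1 = 2, b_2 = 1.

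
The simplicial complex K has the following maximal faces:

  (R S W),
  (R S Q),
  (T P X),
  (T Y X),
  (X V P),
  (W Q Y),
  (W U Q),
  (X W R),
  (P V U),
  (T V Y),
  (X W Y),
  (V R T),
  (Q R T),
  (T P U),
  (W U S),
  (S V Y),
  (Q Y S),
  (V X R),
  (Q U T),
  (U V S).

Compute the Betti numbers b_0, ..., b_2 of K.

Take the total order P < Q < R < S < T < U < V < W < X < Y on the vertex set. Then K (dimension 2) consists of the simplices:

  0-simplices (10): P, Q, R, S, T, U, V, W, X, Y
  1-simplices (30): PT, PU, PV, PX, QR, QS, QT, QU, QW, QY, RS, RT, RV, RW, RX, SU, SV, SW, SY, TU, TV, TX, TY, UV, UW, VX, VY, WX, WY, XY
  2-simplices (20): PTU, PTX, PUV, PVX, QRS, QRT, QSY, QTU, QUW, QWY, RSW, RTV, RVX, RWX, SUV, SUW, SVY, TVY, TXY, WXY

so the chain groups are C_0 ≅ Z^10, C_1 ≅ Z^30, C_2 ≅ Z^20.

Boundary ∂_1: C_1 → C_0 is given by ∂[p,q] = [q] − [p].
The resulting 10×30 matrix has rank 9, and its Smith normal form has invariant factors (1,1,1,1,1,1,1,1,1).

Boundary ∂_2: C_2 → C_1 maps a triangle to the signed sum of its edges. For instance
  ∂TVY = VY − TY + TV,
  ∂SUV = UV − SV + SU.
The resulting 30×20 matrix has rank 20, and its Smith normal form has invariant factors (1,1,1,1,1,1,1,1,1,1,1,1,1,1,1,1,1,1,1,2).

Reading off H_k = ker ∂_k / im ∂_{k+1}:

  H_0: rank C_0 − rank ∂_1 = 10 − 9 = 1, and the invariant factors of ∂_1 are all 1, so H_0 = Z.
  H_1: rank ker ∂_1 − rank ∂_2 = (30 − 9) − 20 = 1, and ∂_2 has invariant factor 2 > 1, so H_1 = Z ⊕ Z/2Z.
  H_2: rank ker ∂_2 − rank ∂_3 = (20 − 20) − 0 = 0, and there is no ∂_3, so H_2 = 0.

Hence the Betti numbers are b_0 = 1, b_1 = 1, b_2 = 0.

b_0 = 1, b_1 = 1, b_2 = 0.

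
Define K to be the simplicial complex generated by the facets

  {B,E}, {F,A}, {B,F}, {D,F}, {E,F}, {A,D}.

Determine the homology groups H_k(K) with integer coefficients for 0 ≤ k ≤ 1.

We work with the vertex ordering A < B < D < E < F. The simplices of K, each written with vertices in increasing order, are:

  0-simplices (5): A, B, D, E, F
  1-simplices (6): AD, AF, BE, BF, DF, EF

so the chain groups are C_0 ≅ Z^5, C_1 ≅ Z^6.

The boundary map ∂_1: C_1 → C_0 sends each edge [p,q] (with p < q) to q − p.
As a 5×6 matrix over Z this has rank 4, with invariant factors (1,1,1,1).

Reading off H_k = ker ∂_k / im ∂_{k+1}:

  H_0: rank C_0 − rank ∂_1 = 5 − 4 = 1, and the invariant factors of ∂_1 are all 1, so H_0 ≅ Z.
  H_1: rank ker ∂_1 − rank ∂_2 = (6 − 4) − 0 = 2, and there is no ∂_2, so H_1 ≅ Z^2.

(K is a triangulation of a wedge of 2 circles.)

H_0 ≅ Z,  H_1 ≅ Z^2.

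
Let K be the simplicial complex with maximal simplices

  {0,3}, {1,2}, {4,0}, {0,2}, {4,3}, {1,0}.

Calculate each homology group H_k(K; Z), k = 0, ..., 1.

Fix the vertex order 0 < 1 < 2 < 3 < 4 and write every simplex with vertices in increasing order. Then dim K = 1 and the simplices of K are:

  0-simplices (5): [0], [1], [2], [3], [4]
  1-simplices (6): [0,1], [0,2], [0,3], [0,4], [1,2], [3,4]

so the chain groups are C_0 ≅ Z^5, C_1 ≅ Z^6.

∂_1: C_1 → C_0 sends each edge [p,q] (with p < q) to q − p. For instance
  ∂[1,2] = [2] − [1].
The resulting 5×6 matrix has rank 4, and its Smith normal form has invariant factors (1,1,1,1).

From H_k ≅ ker(∂_k) / im(∂_{k+1}) we obtain:

  H_0: rank C_0 − rank ∂_1 = 5 − 4 = 1, and the invariant factors of ∂_1 are all 1, so H_0 ≅ Z.
  H_1: rank ker ∂_1 − rank ∂_2 = (6 − 4) − 0 = 2, and there is no ∂_2, so H_1 ≅ Z^2.

As a check, the Euler characteristic is 5 − 6 = -1, which agrees with 1 − 2 = -1.
(K is a triangulation of a wedge of 2 circles.)

H_0 ≅ Z,  H_1 ≅ Z^2.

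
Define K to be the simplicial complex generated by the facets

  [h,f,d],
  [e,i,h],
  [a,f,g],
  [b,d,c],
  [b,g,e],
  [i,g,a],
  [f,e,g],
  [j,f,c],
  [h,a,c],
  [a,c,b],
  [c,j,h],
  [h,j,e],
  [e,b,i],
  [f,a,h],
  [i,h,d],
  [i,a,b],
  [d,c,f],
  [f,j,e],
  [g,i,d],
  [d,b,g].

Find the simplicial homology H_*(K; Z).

Take the total order a < b < c < d < e < f < g < h < i < j on the vertex set. Then K (dimension 2) consists of the simplices:

  0-simplices (10): a, b, c, d, e, f, g, h, i, j
  1-simplices (30): ab, ac, af, ag, ah, ai, bc, bd, be, bg, bi, cd, cf, ch, cj, df, dg, dh, di, ef, eg, eh, ei, ej, fg, fh, fj, gi, hi, hj
  2-simplices (20): abc, abi, ach, afg, afh, agi, bcd, bdg, beg, bei, cdf, cfj, chj, dfh, dgi, dhi, efg, efj, ehi, ehj

Hence C_0 ≅ Z^10, C_1 ≅ Z^30, C_2 ≅ Z^20.

The boundary map ∂_1: C_1 → C_0 maps an edge to its endpoints' difference, ∂[p,q] = q − p. For instance
  ∂bg = g − b.
As a 10×30 matrix over Z this has rank 9, with invariant factors (1,1,1,1,1,1,1,1,1).

The boundary map ∂_2: C_2 → C_1 acts by ∂[p,q,r] = [q,r] − [p,r] + [p,q]. For instance
  ∂afg = fg − ag + af,
  ∂abi = bi − ai + ab.
The 30×20 boundary matrix has rank 20 and Smith normal form diag(1,1,1,1,1,1,1,1,1,1,1,1,1,1,1,1,1,1,1,2).

Now H_k = ker ∂_k / im ∂_{k+1}, so:

  H_0: rank C_0 − rank ∂_1 = 10 − 9 = 1, and the invariant factors of ∂_1 are all 1, so H_0 = Z.
  H_1: rank ker ∂_1 − rank ∂_2 = (30 − 9) − 20 = 1, and ∂_2 has invariant factor 2 > 1, so H_1 = Z ⊕ Z/2Z.
  H_2: rank ker ∂_2 − rank ∂_3 = (20 − 20) − 0 = 0, and there is no ∂_3, so H_2 = 0.

H_0 ≅ Z,  H_1 ≅ Z ⊕ Z/2Z,  H_2 = 0.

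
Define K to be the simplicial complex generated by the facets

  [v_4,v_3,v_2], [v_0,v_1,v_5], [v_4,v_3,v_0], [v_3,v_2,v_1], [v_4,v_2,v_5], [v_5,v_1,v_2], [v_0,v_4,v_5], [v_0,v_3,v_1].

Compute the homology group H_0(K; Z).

K has 6 vertices, 12 edges, 8 triangles.
rank ∂_0 = 0, rank ∂_1 = 5 ⇒ b_0 = 6 − 0 − 5 = 1; all invariant factors of ∂_1 are 1 so no torsion. So H_0 ≅ Z.

H_0 = Z.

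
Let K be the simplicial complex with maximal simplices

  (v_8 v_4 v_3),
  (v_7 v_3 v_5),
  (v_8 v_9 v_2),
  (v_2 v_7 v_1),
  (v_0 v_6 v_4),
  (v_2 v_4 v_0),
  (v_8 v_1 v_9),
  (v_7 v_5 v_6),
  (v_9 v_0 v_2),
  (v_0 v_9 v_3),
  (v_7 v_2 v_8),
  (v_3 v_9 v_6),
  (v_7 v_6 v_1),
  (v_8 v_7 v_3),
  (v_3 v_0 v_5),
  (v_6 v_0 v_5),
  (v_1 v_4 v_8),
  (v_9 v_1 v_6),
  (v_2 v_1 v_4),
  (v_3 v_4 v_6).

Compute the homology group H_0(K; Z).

H_0 = Z.

K has 10 vertices, 30 edges, 20 triangles.
rank ∂_0 = 0, rank ∂_1 = 9 ⇒ b_0 = 10 − 0 − 9 = 1; all invariant factors of ∂_1 are 1 so no torsion. So H_0 ≅ Z.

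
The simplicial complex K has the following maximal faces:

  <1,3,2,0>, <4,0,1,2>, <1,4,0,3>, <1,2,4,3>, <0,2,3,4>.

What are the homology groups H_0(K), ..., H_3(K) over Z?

H_0 ≅ Z,  H_1 = 0,  H_2 = 0,  H_3 ≅ Z.

Fix the vertex order 0 < 1 < 2 < 3 < 4 and write every simplex with vertices in increasing order. Then dim K = 3 and the simplices of K are:

  0-simplices (5): [0], [1], [2], [3], [4]
  1-simplices (10): [0,1], [0,2], [0,3], [0,4], [1,2], [1,3], [1,4], [2,3], [2,4], [3,4]
  2-simplices (10): [0,1,2], [0,1,3], [0,1,4], [0,2,3], [0,2,4], [0,3,4], [1,2,3], [1,2,4], [1,3,4], [2,3,4]
  3-simplices (5): [0,1,2,3], [0,1,2,4], [0,1,3,4], [0,2,3,4], [1,2,3,4]

so the chain groups are C_0 ≅ Z^5, C_1 ≅ Z^10, C_2 ≅ Z^10, C_3 ≅ Z^5.

∂_1: C_1 → C_0 maps an edge to its endpoints' difference, ∂[p,q] = q − p. For instance
  ∂[0,4] = [4] − [0].
This gives a 5×10 integer matrix of rank 4; reducing to Smith normal form yields diagonal entries (1,1,1,1).

∂_2: C_2 → C_1 acts by ∂[p,q,r] = [q,r] − [p,r] + [p,q]. For instance
  ∂[1,2,3] = [2,3] − [1,3] + [1,2],
  ∂[0,1,4] = [1,4] − [0,4] + [0,1].
This gives a 10×10 integer matrix of rank 6; reducing to Smith normal form yields diagonal entries (1,1,1,1,1,1).

The boundary map ∂_3: C_3 → C_2 sends each 3-simplex σ to the alternating sum Σ_i (−1)^i (σ with its i-th vertex removed). For instance
  ∂[0,1,2,3] = [1,2,3] − [0,2,3] + [0,1,3] − [0,1,2],
  ∂[0,1,2,4] = [1,2,4] − [0,2,4] + [0,1,4] − [0,1,2].
As a 10×5 matrix over Z this has rank 4, with invariant factors (1,1,1,1).

Computing H_k = (kernel of ∂_k) / (image of ∂_{k+1}):

  H_0: rank C_0 − rank ∂_1 = 5 − 4 = 1, and the invariant factors of ∂_1 are all 1, so H_0 = Z.
  H_1: rank ker ∂_1 − rank ∂_2 = (10 − 4) − 6 = 0, and the invariant factors of ∂_2 are all 1, so H_1 = 0.
  H_2: rank ker ∂_2 − rank ∂_3 = (10 − 6) − 4 = 0, and the invariant factors of ∂_3 are all 1, so H_2 = 0.
  H_3: rank ker ∂_3 − rank ∂_4 = (5 − 4) − 0 = 1, and there is no ∂_4, so H_3 = Z.

(K is a triangulation of the 3-sphere S^3.)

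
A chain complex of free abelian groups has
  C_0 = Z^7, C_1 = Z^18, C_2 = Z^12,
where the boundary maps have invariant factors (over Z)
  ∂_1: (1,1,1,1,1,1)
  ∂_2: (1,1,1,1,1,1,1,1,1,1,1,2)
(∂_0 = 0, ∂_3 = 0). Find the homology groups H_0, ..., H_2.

H_0 = Z,  H_1 = Z/2Z,  H_2 = 0.

H_0: b_0 = 7 − 0 − 6 = 1; torsion from ∂_1 factors > 1: none. So H_0 = Z.
H_1: b_1 = 18 − 6 − 12 = 0; torsion from ∂_2 factors > 1: [2]. So H_1 = Z/2Z.
H_2: b_2 = 12 − 12 − 0 = 0; torsion from ∂_3 factors > 1: none. So H_2 = 0.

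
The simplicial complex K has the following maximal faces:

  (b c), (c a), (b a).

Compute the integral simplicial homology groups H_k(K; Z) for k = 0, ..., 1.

H_0 ≅ Z,  H_1 ≅ Z.

We work with the vertex ordering a < b < c. The simplices of K, each written with vertices in increasing order, are:

  0-simplices (3): a, b, c
  1-simplices (3): ab, ac, bc

Hence C_0 ≅ Z^3, C_1 ≅ Z^3.

Boundary ∂_1: C_1 → C_0 sends each edge [p,q] (with p < q) to q − p.
This gives a 3×3 integer matrix of rank 2; reducing to Smith normal form yields diagonal entries (1,1).

Computing H_k = (kernel of ∂_k) / (image of ∂_{k+1}):

  H_0: rank C_0 − rank ∂_1 = 3 − 2 = 1, and the invariant factors of ∂_1 are all 1, so H_0 ≅ Z.
  H_1: rank ker ∂_1 − rank ∂_2 = (3 − 2) − 0 = 1, and there is no ∂_2, so H_1 ≅ Z.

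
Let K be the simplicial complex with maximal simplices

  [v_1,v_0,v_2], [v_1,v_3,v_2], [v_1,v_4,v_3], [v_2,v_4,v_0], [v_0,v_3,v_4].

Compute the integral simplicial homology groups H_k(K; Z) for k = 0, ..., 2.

K has 5 vertices, 10 edges, 5 triangles.
rank ∂_0 = 0, rank ∂_1 = 4 ⇒ b_0 = 5 − 0 − 4 = 1; all invariant factors of ∂_1 are 1 so no torsion. So H_0 ≅ Z.
rank ∂_1 = 4, rank ∂_2 = 5 ⇒ b_1 = 10 − 4 − 5 = 1; all invariant factors of ∂_2 are 1 so no torsion. So H_1 ≅ Z.
rank ∂_2 = 5, rank ∂_3 = 0 ⇒ b_2 = 5 − 5 − 0 = 0. So H_2 ≅ 0.

H_0 = Z,  H_1 = Z,  H_2 = 0.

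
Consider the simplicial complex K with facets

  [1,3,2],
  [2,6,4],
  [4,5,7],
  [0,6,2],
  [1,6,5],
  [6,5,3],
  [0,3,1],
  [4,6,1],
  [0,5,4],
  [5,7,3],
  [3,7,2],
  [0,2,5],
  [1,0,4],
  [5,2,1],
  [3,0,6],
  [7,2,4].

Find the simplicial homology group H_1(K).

Fix the vertex order 0 < 1 < 2 < 3 < 4 < 5 < 6 < 7 and write every simplex with vertices in increasing order. Then dim K = 2 and the simplices of K are:

  0-simplices (8): [0], [1], [2], [3], [4], [5], [6], [7]
  1-simplices (24): (24 of them)
  2-simplices (16): [0,1,3], [0,1,4], [0,2,5], [0,2,6], [0,3,6], [0,4,5], [1,2,3], [1,2,5], [1,4,6], [1,5,6], [2,3,7], [2,4,6], [2,4,7], [3,5,6], [3,5,7], [4,5,7]

giving chain groups C_0 ≅ Z^8, C_1 ≅ Z^24, C_2 ≅ Z^16.

∂_1: C_1 → C_0 sends each edge [p,q] (with p < q) to q − p. For instance
  ∂[2,6] = [6] − [2].
The 8×24 boundary matrix has rank 7 and Smith normal form diag(1,1,1,1,1,1,1).

The boundary map ∂_2: C_2 → C_1 sends each 2-simplex [p,q,r] to [q,r] − [p,r] + [p,q]. For instance
  ∂[0,2,5] = [2,5] − [0,5] + [0,2],
  ∂[4,5,7] = [5,7] − [4,7] + [4,5].
This gives a 24×16 integer matrix of rank 15; reducing to Smith normal form yields diagonal entries (1,1,1,1,1,1,1,1,1,1,1,1,1,1,1).

From H_k ≅ ker(∂_k) / im(∂_{k+1}) we obtain:

  H_1: rank ker ∂_1 − rank ∂_2 = (24 − 7) − 15 = 2, and the invariant factors of ∂_2 are all 1, so H_1 = Z^2.

(K is a triangulation of the torus T^2.)

H_1 = Z^2.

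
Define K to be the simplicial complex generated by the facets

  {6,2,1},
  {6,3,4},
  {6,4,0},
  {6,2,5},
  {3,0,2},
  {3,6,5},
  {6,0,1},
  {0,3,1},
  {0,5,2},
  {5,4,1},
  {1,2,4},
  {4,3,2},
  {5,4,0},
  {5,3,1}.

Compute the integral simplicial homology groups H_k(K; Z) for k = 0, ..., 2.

Take the total order 0 < 1 < 2 < 3 < 4 < 5 < 6 on the vertex set. Then K (dimension 2) consists of the simplices:

  0-simplices (7): [0], [1], [2], [3], [4], [5], [6]
  1-simplices (21): [0,1], [0,2], [0,3], [0,4], [0,5], [0,6], [1,2], [1,3], [1,4], [1,5], [1,6], [2,3], [2,4], [2,5], [2,6], [3,4], [3,5], [3,6], [4,5], [4,6], [5,6]
  2-simplices (14): [0,1,3], [0,1,6], [0,2,3], [0,2,5], [0,4,5], [0,4,6], [1,2,4], [1,2,6], [1,3,5], [1,4,5], [2,3,4], [2,5,6], [3,4,6], [3,5,6]

giving chain groups C_0 ≅ Z^7, C_1 ≅ Z^21, C_2 ≅ Z^14.

∂_1: C_1 → C_0 maps an edge to its endpoints' difference, ∂[p,q] = q − p.
The resulting 7×21 matrix has rank 6, and its Smith normal form has invariant factors (1,1,1,1,1,1).

Boundary ∂_2: C_2 → C_1 acts by ∂[p,q,r] = [q,r] − [p,r] + [p,q]. For instance
  ∂[1,4,5] = [4,5] − [1,5] + [1,4],
  ∂[1,2,4] = [2,4] − [1,4] + [1,2].
As a 21×14 matrix over Z this has rank 13, with invariant factors (1,1,1,1,1,1,1,1,1,1,1,1,1).

Now H_k = ker ∂_k / im ∂_{k+1}, so:

  H_0: rank C_0 − rank ∂_1 = 7 − 6 = 1, and the invariant factors of ∂_1 are all 1, so H_0 = Z.
  H_1: rank ker ∂_1 − rank ∂_2 = (21 − 6) − 13 = 2, and the invariant factors of ∂_2 are all 1, so H_1 = Z^2.
  H_2: rank ker ∂_2 − rank ∂_3 = (14 − 13) − 0 = 1, and there is no ∂_3, so H_2 = Z.

As a check, the Euler characteristic is 7 − 21 + 14 = 0, which agrees with 1 − 2 + 1 = 0.

H_0 = Z,  H_1 = Z^2,  H_2 = Z.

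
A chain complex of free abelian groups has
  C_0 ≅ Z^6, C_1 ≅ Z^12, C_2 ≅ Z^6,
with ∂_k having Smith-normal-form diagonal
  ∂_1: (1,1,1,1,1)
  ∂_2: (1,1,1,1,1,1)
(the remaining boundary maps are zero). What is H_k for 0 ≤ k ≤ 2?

H_0: b_0 = 6 − 0 − 5 = 1; torsion from ∂_1 factors > 1: none. So H_0 ≅ Z.
H_1: b_1 = 12 − 5 − 6 = 1; torsion from ∂_2 factors > 1: none. So H_1 ≅ Z.
H_2: b_2 = 6 − 6 − 0 = 0; torsion from ∂_3 factors > 1: none. So H_2 ≅ 0.

H_0 ≅ Z,  H_1 ≅ Z,  H_2 = 0.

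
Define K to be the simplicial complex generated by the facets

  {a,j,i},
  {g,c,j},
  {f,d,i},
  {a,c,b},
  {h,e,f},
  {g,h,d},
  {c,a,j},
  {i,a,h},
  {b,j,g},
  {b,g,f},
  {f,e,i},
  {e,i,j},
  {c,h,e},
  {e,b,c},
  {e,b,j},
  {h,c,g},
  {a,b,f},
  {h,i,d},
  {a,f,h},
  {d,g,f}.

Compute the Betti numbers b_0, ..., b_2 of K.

Take the total order a < b < c < d < e < f < g < h < i < j on the vertex set. Then K (dimension 2) consists of the simplices:

  0-simplices (10): a, b, c, d, e, f, g, h, i, j
  1-simplices (30): ab, ac, af, ah, ai, aj, bc, be, bf, bg, bj, ce, cg, ch, cj, df, dg, dh, di, ef, eh, ei, ej, fg, fh, fi, gh, gj, hi, ij
  2-simplices (20): abc, abf, acj, afh, ahi, aij, bce, bej, bfg, bgj, ceh, cgh, cgj, dfg, dfi, dgh, dhi, efh, efi, eij

Hence C_0 ≅ Z^10, C_1 ≅ Z^30, C_2 ≅ Z^20.

∂_1: C_1 → C_0 maps an edge to its endpoints' difference, ∂[p,q] = q − p. For instance
  ∂di = i − d.
This gives a 10×30 integer matrix of rank 9; reducing to Smith normal form yields diagonal entries (1,1,1,1,1,1,1,1,1).

The boundary map ∂_2: C_2 → C_1 sends each 2-simplex [p,q,r] to [q,r] − [p,r] + [p,q]. For instance
  ∂bgj = gj − bj + bg,
  ∂aij = ij − aj + ai.
As a 30×20 matrix over Z this has rank 20, with invariant factors (1,1,1,1,1,1,1,1,1,1,1,1,1,1,1,1,1,1,1,2).

Now H_k = ker ∂_k / im ∂_{k+1}, so:

  H_0: rank C_0 − rank ∂_1 = 10 − 9 = 1, and the invariant factors of ∂_1 are all 1, so H_0 ≅ Z.
  H_1: rank ker ∂_1 − rank ∂_2 = (30 − 9) − 20 = 1, and ∂_2 has invariant factor 2 > 1, so H_1 ≅ Z ⊕ Z/2Z.
  H_2: rank ker ∂_2 − rank ∂_3 = (20 − 20) − 0 = 0, and there is no ∂_3, so H_2 ≅ 0.

(K is a triangulation of the Klein bottle.)

Hence the Betti numbers are b_0 = 1, b_1 = 1, b_2 = 0.

b_0 = 1, b_1 = 1, b_2 = 0.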